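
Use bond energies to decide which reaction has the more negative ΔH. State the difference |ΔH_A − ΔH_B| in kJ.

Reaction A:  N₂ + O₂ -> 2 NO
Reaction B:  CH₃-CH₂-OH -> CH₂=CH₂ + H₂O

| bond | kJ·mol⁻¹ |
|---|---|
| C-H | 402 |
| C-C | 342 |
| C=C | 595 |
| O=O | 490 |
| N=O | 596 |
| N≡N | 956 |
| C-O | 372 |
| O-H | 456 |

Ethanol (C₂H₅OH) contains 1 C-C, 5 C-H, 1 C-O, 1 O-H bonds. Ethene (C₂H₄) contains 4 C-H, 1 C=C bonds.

Reaction B, by 189 kJ

Reaction A:
  Bonds broken (reactants):
    N≡N: 1 × 956 = 956
    O=O: 1 × 490 = 490
    Σ(broken) = 1446 kJ
  Bonds formed (products):
    N=O: 2 × 596 = 1192
    Σ(formed) = 1192 kJ
  ΔH_A = 1446 − 1192 = +254 kJ
Reaction B:
  Bonds broken (reactants):
    C-C: 1 × 342 = 342
    C-H: 5 × 402 = 2010
    C-O: 1 × 372 = 372
    O-H: 1 × 456 = 456
    Σ(broken) = 3180 kJ
  Bonds formed (products):
    C-H: 4 × 402 = 1608
    C=C: 1 × 595 = 595
    O-H: 2 × 456 = 912
    Σ(formed) = 3115 kJ
  ΔH_B = 3180 − 3115 = +65 kJ
ΔH_A − ΔH_B = +189 kJ, so reaction B has the more negative ΔH; |ΔH_A − ΔH_B| = 189 kJ.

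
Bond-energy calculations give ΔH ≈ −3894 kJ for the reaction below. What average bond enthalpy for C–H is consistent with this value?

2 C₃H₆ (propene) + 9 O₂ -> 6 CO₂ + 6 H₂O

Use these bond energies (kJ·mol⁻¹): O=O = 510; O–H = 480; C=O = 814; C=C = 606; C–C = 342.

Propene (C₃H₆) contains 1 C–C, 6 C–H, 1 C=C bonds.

Let D be the C–H bond energy.
Σ(broken) = 2×342 + 12×D + 2×606 + 9×510 = 6486 + 12D
Σ(formed) = 12×814 + 12×480 = 15528
ΔH = Σ(broken) − Σ(formed) = (6486 + 12D) − (15528) = −9042 + 12D
Setting this equal to −3894 kJ gives 12D = 5148, so D = 429 kJ/mol.

D(C–H) ≈ 429 kJ/mol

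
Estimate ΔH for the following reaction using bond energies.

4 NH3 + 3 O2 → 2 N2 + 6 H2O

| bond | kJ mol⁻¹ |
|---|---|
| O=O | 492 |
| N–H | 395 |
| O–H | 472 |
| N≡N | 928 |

ΔH ≈ −1304 kJ

Bonds broken (reactants):
  N–H: 12 × 395 = 4740
  O=O: 3 × 492 = 1476
  Σ(broken) = 6216 kJ
Bonds formed (products):
  N≡N: 2 × 928 = 1856
  O–H: 12 × 472 = 5664
  Σ(formed) = 7520 kJ
ΔH = Σ(broken) − Σ(formed) = 6216 − 7520 = −1304 kJ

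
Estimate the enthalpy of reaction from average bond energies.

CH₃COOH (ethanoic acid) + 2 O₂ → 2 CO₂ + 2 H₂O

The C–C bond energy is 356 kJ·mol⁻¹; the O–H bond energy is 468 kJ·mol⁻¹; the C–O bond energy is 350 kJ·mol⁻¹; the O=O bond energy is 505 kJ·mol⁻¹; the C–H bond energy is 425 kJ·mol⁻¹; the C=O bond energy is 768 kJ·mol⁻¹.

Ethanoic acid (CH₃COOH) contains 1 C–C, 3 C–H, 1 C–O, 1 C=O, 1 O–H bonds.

ΔH ≈ −717 kJ

Bonds broken (reactants):
  C–C: 1 × 356 = 356
  C–H: 3 × 425 = 1275
  C–O: 1 × 350 = 350
  C=O: 1 × 768 = 768
  O–H: 1 × 468 = 468
  O=O: 2 × 505 = 1010
  Σ(broken) = 4227 kJ
Bonds formed (products):
  C=O: 4 × 768 = 3072
  O–H: 4 × 468 = 1872
  Σ(formed) = 4944 kJ
ΔH = Σ(broken) − Σ(formed) = 4227 − 4944 = −717 kJ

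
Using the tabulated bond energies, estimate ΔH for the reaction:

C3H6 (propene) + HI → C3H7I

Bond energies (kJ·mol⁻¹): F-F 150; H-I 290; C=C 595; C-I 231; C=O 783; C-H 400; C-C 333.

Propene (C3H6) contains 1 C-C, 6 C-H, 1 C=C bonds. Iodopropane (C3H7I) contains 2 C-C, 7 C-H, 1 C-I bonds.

Bonds broken (reactants):
  C-C: 1 × 333 = 333
  C-H: 6 × 400 = 2400
  C=C: 1 × 595 = 595
  H-I: 1 × 290 = 290
  Σ(broken) = 3618 kJ
Bonds formed (products):
  C-C: 2 × 333 = 666
  C-H: 7 × 400 = 2800
  C-I: 1 × 231 = 231
  Σ(formed) = 3697 kJ
ΔH = Σ(broken) − Σ(formed) = 3618 − 3697 = −79 kJ

ΔH ≈ −79 kJ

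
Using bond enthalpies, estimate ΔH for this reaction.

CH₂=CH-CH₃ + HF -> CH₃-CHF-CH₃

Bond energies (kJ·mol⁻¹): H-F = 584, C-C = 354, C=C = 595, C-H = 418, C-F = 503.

ΔH ≈ −96 kJ

Bonds broken (reactants):
  C-C: 1 × 354 = 354
  C-H: 6 × 418 = 2508
  C=C: 1 × 595 = 595
  H-F: 1 × 584 = 584
  Σ(broken) = 4041 kJ
Bonds formed (products):
  C-C: 2 × 354 = 708
  C-F: 1 × 503 = 503
  C-H: 7 × 418 = 2926
  Σ(formed) = 4137 kJ
ΔH = Σ(broken) − Σ(formed) = 4041 − 4137 = −96 kJ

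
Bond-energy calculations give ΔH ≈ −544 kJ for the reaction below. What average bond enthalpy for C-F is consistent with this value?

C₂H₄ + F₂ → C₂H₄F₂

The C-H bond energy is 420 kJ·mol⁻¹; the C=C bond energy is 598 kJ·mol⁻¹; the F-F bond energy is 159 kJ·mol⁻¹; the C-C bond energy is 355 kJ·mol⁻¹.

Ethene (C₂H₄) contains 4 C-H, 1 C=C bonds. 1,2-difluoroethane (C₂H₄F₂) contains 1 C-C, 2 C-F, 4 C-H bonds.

D(C-F) ≈ 473 kJ/mol

Let D be the C-F bond energy.
Σ(broken) = 4×420 + 1×598 + 1×159 = 2437
Σ(formed) = 1×355 + 2×D + 4×420 = 2035 + 2D
ΔH = Σ(broken) − Σ(formed) = (2437) − (2035 + 2D) = +402 − 2D
Setting this equal to −544 kJ gives 2D = 946, so D = 473 kJ/mol.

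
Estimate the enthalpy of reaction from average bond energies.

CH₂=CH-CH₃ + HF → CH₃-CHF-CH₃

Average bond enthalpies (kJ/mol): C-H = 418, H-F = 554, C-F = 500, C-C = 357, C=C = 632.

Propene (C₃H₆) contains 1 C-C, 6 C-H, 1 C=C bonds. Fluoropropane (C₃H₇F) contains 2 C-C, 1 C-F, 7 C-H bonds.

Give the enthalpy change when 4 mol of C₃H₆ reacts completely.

ΔH = −356 kJ

Bonds broken (reactants):
  C-C: 1 × 357 = 357
  C-H: 6 × 418 = 2508
  C=C: 1 × 632 = 632
  H-F: 1 × 554 = 554
  Σ(broken) = 4051 kJ
Bonds formed (products):
  C-C: 2 × 357 = 714
  C-F: 1 × 500 = 500
  C-H: 7 × 418 = 2926
  Σ(formed) = 4140 kJ
ΔH = Σ(broken) − Σ(formed) = 4051 − 4140 = −89 kJ
For 4× the reaction as written: 4 × (−89) = −356 kJ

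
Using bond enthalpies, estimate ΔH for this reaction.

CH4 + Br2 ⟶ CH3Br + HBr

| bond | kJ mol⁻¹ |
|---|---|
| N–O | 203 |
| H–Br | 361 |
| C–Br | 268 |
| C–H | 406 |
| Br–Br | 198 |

Bonds broken (reactants):
  Br–Br: 1 × 198 = 198
  C–H: 4 × 406 = 1624
  Σ(broken) = 1822 kJ
Bonds formed (products):
  C–Br: 1 × 268 = 268
  C–H: 3 × 406 = 1218
  H–Br: 1 × 361 = 361
  Σ(formed) = 1847 kJ
ΔH = Σ(broken) − Σ(formed) = 1822 − 1847 = −25 kJ

ΔH ≈ −25 kJ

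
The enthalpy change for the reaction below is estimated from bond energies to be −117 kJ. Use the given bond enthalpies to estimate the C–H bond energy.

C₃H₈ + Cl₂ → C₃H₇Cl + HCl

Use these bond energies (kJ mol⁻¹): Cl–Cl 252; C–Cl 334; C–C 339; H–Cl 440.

D(C–H) ≈ 405 kJ/mol

Let D be the C–H bond energy.
Σ(broken) = 2×339 + 8×D + 1×252 = 930 + 8D
Σ(formed) = 2×339 + 1×334 + 7×D + 1×440 = 1452 + 7D
ΔH = Σ(broken) − Σ(formed) = (930 + 8D) − (1452 + 7D) = −522 + D
Setting this equal to −117 kJ gives D = 405 kJ/mol.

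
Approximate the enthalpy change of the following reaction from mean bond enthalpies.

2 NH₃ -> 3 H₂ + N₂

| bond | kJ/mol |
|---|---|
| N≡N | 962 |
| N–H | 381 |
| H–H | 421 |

Bonds broken (reactants):
  N–H: 6 × 381 = 2286
  Σ(broken) = 2286 kJ
Bonds formed (products):
  H–H: 3 × 421 = 1263
  N≡N: 1 × 962 = 962
  Σ(formed) = 2225 kJ
ΔH = Σ(broken) − Σ(formed) = 2286 − 2225 = +61 kJ

ΔH ≈ +61 kJ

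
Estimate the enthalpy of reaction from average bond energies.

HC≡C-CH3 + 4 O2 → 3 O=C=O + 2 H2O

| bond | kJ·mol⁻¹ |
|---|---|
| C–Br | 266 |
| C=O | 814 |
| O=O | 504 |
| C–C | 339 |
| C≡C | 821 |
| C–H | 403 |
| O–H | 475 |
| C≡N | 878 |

ΔH ≈ −1996 kJ

Bonds broken (reactants):
  C≡C: 1 × 821 = 821
  C–C: 1 × 339 = 339
  C–H: 4 × 403 = 1612
  O=O: 4 × 504 = 2016
  Σ(broken) = 4788 kJ
Bonds formed (products):
  C=O: 6 × 814 = 4884
  O–H: 4 × 475 = 1900
  Σ(formed) = 6784 kJ
ΔH = Σ(broken) − Σ(formed) = 4788 − 6784 = −1996 kJ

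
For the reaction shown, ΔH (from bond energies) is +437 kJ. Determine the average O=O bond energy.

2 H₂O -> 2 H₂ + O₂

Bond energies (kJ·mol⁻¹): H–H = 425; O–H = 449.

Let D be the O=O bond energy.
Σ(broken) = 4×449 = 1796
Σ(formed) = 2×425 + 1×D = 850 + D
ΔH = Σ(broken) − Σ(formed) = (1796) − (850 + D) = +946 − D
Setting this equal to +437 kJ gives D = 509 kJ/mol.

D(O=O) ≈ 509 kJ/mol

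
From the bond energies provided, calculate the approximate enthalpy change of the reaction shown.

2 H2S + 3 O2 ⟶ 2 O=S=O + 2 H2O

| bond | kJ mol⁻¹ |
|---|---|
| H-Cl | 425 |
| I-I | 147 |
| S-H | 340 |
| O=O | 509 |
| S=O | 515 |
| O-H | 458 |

Bonds broken (reactants):
  O=O: 3 × 509 = 1527
  S-H: 4 × 340 = 1360
  Σ(broken) = 2887 kJ
Bonds formed (products):
  O-H: 4 × 458 = 1832
  S=O: 4 × 515 = 2060
  Σ(formed) = 3892 kJ
ΔH = Σ(broken) − Σ(formed) = 2887 − 3892 = −1005 kJ

ΔH ≈ −1005 kJ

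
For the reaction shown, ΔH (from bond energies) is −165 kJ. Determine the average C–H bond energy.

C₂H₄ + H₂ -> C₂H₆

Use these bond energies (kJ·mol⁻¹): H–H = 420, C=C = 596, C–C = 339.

D(C–H) ≈ 421 kJ/mol

Let D be the C–H bond energy.
Σ(broken) = 4×D + 1×596 + 1×420 = 1016 + 4D
Σ(formed) = 1×339 + 6×D = 339 + 6D
ΔH = Σ(broken) − Σ(formed) = (1016 + 4D) − (339 + 6D) = +677 − 2D
Setting this equal to −165 kJ gives 2D = 842, so D = 421 kJ/mol.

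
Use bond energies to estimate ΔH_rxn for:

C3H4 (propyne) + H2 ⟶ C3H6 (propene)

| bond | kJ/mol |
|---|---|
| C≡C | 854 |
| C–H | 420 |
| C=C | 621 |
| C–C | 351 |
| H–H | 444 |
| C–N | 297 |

ΔH ≈ −163 kJ

Bonds broken (reactants):
  C≡C: 1 × 854 = 854
  C–C: 1 × 351 = 351
  C–H: 4 × 420 = 1680
  H–H: 1 × 444 = 444
  Σ(broken) = 3329 kJ
Bonds formed (products):
  C–C: 1 × 351 = 351
  C–H: 6 × 420 = 2520
  C=C: 1 × 621 = 621
  Σ(formed) = 3492 kJ
ΔH = Σ(broken) − Σ(formed) = 3329 − 3492 = −163 kJ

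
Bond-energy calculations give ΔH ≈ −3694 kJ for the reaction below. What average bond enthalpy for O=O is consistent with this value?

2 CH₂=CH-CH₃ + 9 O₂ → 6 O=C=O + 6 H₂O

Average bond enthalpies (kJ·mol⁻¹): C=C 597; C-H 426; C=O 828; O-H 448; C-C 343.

Let D be the O=O bond energy.
Σ(broken) = 2×343 + 12×426 + 2×597 + 9×D = 6992 + 9D
Σ(formed) = 12×828 + 12×448 = 15312
ΔH = Σ(broken) − Σ(formed) = (6992 + 9D) − (15312) = −8320 + 9D
Setting this equal to −3694 kJ gives 9D = 4626, so D = 514 kJ/mol.

D(O=O) ≈ 514 kJ/mol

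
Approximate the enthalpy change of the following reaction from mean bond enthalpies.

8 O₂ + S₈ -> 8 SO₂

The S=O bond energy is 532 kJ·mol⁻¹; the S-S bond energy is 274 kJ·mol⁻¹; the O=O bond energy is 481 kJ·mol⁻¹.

ΔH ≈ −2472 kJ

Bonds broken (reactants):
  O=O: 8 × 481 = 3848
  S-S: 8 × 274 = 2192
  Σ(broken) = 6040 kJ
Bonds formed (products):
  S=O: 16 × 532 = 8512
  Σ(formed) = 8512 kJ
ΔH = Σ(broken) − Σ(formed) = 6040 − 8512 = −2472 kJ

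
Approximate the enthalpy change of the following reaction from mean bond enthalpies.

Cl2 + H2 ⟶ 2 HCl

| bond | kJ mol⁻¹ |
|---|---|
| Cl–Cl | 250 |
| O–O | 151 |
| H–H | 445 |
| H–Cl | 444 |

ΔH ≈ −193 kJ

Bonds broken (reactants):
  Cl–Cl: 1 × 250 = 250
  H–H: 1 × 445 = 445
  Σ(broken) = 695 kJ
Bonds formed (products):
  H–Cl: 2 × 444 = 888
  Σ(formed) = 888 kJ
ΔH = Σ(broken) − Σ(formed) = 695 − 888 = −193 kJ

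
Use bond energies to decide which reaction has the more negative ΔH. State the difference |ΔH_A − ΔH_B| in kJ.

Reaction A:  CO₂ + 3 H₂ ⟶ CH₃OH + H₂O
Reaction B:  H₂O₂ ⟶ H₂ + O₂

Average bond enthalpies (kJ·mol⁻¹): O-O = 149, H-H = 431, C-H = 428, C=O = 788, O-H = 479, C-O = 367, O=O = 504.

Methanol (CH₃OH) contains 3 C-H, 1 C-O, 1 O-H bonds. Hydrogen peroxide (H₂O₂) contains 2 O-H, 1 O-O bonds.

Reaction A:
  Bonds broken (reactants):
    C=O: 2 × 788 = 1576
    H-H: 3 × 431 = 1293
    Σ(broken) = 2869 kJ
  Bonds formed (products):
    C-H: 3 × 428 = 1284
    C-O: 1 × 367 = 367
    O-H: 3 × 479 = 1437
    Σ(formed) = 3088 kJ
  ΔH_A = 2869 − 3088 = −219 kJ
Reaction B:
  Bonds broken (reactants):
    O-H: 2 × 479 = 958
    O-O: 1 × 149 = 149
    Σ(broken) = 1107 kJ
  Bonds formed (products):
    H-H: 1 × 431 = 431
    O=O: 1 × 504 = 504
    Σ(formed) = 935 kJ
  ΔH_B = 1107 − 935 = +172 kJ
ΔH_A − ΔH_B = −391 kJ, so reaction A has the more negative ΔH; |ΔH_A − ΔH_B| = 391 kJ.

Reaction A, by 391 kJ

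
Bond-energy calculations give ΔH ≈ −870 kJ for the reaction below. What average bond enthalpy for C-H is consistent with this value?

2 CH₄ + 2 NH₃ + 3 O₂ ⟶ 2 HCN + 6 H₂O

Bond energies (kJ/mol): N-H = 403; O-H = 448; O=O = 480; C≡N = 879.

D(C-H) ≈ 401 kJ/mol

Let D be the C-H bond energy.
Σ(broken) = 8×D + 6×403 + 3×480 = 3858 + 8D
Σ(formed) = 2×879 + 2×D + 12×448 = 7134 + 2D
ΔH = Σ(broken) − Σ(formed) = (3858 + 8D) − (7134 + 2D) = −3276 + 6D
Setting this equal to −870 kJ gives 6D = 2406, so D = 401 kJ/mol.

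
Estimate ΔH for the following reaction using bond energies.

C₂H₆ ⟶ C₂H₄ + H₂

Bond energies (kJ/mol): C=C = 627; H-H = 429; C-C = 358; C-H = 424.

Bonds broken (reactants):
  C-C: 1 × 358 = 358
  C-H: 6 × 424 = 2544
  Σ(broken) = 2902 kJ
Bonds formed (products):
  C-H: 4 × 424 = 1696
  C=C: 1 × 627 = 627
  H-H: 1 × 429 = 429
  Σ(formed) = 2752 kJ
ΔH = Σ(broken) − Σ(formed) = 2902 − 2752 = +150 kJ

ΔH ≈ +150 kJ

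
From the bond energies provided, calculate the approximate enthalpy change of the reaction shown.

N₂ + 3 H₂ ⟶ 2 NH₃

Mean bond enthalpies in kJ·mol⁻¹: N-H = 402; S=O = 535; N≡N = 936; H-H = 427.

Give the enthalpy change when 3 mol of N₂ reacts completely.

ΔH = −585 kJ

Bonds broken (reactants):
  H-H: 3 × 427 = 1281
  N≡N: 1 × 936 = 936
  Σ(broken) = 2217 kJ
Bonds formed (products):
  N-H: 6 × 402 = 2412
  Σ(formed) = 2412 kJ
ΔH = Σ(broken) − Σ(formed) = 2217 − 2412 = −195 kJ
For 3× the reaction as written: 3 × (−195) = −585 kJ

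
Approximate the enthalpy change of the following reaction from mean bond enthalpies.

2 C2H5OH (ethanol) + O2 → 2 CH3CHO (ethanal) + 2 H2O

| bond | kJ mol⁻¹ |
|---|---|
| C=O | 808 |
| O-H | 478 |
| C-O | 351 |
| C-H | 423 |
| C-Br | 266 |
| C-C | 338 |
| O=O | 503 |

Bonds broken (reactants):
  C-C: 2 × 338 = 676
  C-H: 10 × 423 = 4230
  C-O: 2 × 351 = 702
  O-H: 2 × 478 = 956
  O=O: 1 × 503 = 503
  Σ(broken) = 7067 kJ
Bonds formed (products):
  C-C: 2 × 338 = 676
  C-H: 8 × 423 = 3384
  C=O: 2 × 808 = 1616
  O-H: 4 × 478 = 1912
  Σ(formed) = 7588 kJ
ΔH = Σ(broken) − Σ(formed) = 7067 − 7588 = −521 kJ

ΔH ≈ −521 kJ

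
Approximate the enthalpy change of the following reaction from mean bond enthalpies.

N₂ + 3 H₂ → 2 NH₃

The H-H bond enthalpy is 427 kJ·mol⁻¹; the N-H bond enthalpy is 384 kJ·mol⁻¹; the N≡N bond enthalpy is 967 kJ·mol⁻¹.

Bonds broken (reactants):
  H-H: 3 × 427 = 1281
  N≡N: 1 × 967 = 967
  Σ(broken) = 2248 kJ
Bonds formed (products):
  N-H: 6 × 384 = 2304
  Σ(formed) = 2304 kJ
ΔH = Σ(broken) − Σ(formed) = 2248 − 2304 = −56 kJ

ΔH ≈ −56 kJ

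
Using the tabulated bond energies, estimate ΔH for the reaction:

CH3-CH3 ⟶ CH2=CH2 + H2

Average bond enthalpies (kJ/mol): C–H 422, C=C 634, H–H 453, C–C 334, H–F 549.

ΔH ≈ +91 kJ

Bonds broken (reactants):
  C–C: 1 × 334 = 334
  C–H: 6 × 422 = 2532
  Σ(broken) = 2866 kJ
Bonds formed (products):
  C–H: 4 × 422 = 1688
  C=C: 1 × 634 = 634
  H–H: 1 × 453 = 453
  Σ(formed) = 2775 kJ
ΔH = Σ(broken) − Σ(formed) = 2866 − 2775 = +91 kJ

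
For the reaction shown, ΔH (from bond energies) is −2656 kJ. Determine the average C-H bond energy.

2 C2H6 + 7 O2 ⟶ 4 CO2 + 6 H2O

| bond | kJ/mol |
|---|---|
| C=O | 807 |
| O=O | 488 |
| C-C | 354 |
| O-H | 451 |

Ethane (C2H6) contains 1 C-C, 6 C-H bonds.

Let D be the C-H bond energy.
Σ(broken) = 2×354 + 12×D + 7×488 = 4124 + 12D
Σ(formed) = 8×807 + 12×451 = 11868
ΔH = Σ(broken) − Σ(formed) = (4124 + 12D) − (11868) = −7744 + 12D
Setting this equal to −2656 kJ gives 12D = 5088, so D = 424 kJ/mol.

D(C-H) ≈ 424 kJ/mol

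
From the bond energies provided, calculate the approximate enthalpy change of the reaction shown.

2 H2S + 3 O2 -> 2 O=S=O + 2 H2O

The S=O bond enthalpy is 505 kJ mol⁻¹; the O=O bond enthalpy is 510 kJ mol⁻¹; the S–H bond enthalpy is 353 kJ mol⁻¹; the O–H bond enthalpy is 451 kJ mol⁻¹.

Bonds broken (reactants):
  O=O: 3 × 510 = 1530
  S–H: 4 × 353 = 1412
  Σ(broken) = 2942 kJ
Bonds formed (products):
  O–H: 4 × 451 = 1804
  S=O: 4 × 505 = 2020
  Σ(formed) = 3824 kJ
ΔH = Σ(broken) − Σ(formed) = 2942 − 3824 = −882 kJ

ΔH ≈ −882 kJ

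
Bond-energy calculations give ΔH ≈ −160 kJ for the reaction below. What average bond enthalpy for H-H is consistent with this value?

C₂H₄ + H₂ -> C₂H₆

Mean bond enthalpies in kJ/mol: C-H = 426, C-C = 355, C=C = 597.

Let D be the H-H bond energy.
Σ(broken) = 4×426 + 1×597 + 1×D = 2301 + D
Σ(formed) = 1×355 + 6×426 = 2911
ΔH = Σ(broken) − Σ(formed) = (2301 + D) − (2911) = −610 + D
Setting this equal to −160 kJ gives D = 450 kJ/mol.

D(H-H) ≈ 450 kJ/mol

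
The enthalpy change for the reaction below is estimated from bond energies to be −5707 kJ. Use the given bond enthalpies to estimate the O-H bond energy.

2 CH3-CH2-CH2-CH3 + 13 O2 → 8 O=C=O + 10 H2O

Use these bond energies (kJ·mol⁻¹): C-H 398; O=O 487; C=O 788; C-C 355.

Let D be the O-H bond energy.
Σ(broken) = 6×355 + 20×398 + 13×487 = 16421
Σ(formed) = 16×788 + 20×D = 12608 + 20D
ΔH = Σ(broken) − Σ(formed) = (16421) − (12608 + 20D) = +3813 − 20D
Setting this equal to −5707 kJ gives 20D = 9520, so D = 476 kJ/mol.

D(O-H) ≈ 476 kJ/mol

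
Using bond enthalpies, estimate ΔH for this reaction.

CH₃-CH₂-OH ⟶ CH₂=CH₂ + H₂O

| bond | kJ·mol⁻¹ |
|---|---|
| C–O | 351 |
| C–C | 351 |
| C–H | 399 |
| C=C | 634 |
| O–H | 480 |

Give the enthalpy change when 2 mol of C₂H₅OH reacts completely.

Bonds broken (reactants):
  C–C: 1 × 351 = 351
  C–H: 5 × 399 = 1995
  C–O: 1 × 351 = 351
  O–H: 1 × 480 = 480
  Σ(broken) = 3177 kJ
Bonds formed (products):
  C–H: 4 × 399 = 1596
  C=C: 1 × 634 = 634
  O–H: 2 × 480 = 960
  Σ(formed) = 3190 kJ
ΔH = Σ(broken) − Σ(formed) = 3177 − 3190 = −13 kJ
For 2× the reaction as written: 2 × (−13) = −26 kJ

ΔH = −26 kJ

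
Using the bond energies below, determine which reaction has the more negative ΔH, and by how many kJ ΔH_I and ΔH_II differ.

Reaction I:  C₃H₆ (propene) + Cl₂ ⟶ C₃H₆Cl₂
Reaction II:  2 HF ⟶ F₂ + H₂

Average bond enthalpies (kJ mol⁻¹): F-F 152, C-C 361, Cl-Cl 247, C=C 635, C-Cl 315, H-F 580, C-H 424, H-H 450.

Reaction I, by 667 kJ

Reaction I:
  Bonds broken (reactants):
    C-C: 1 × 361 = 361
    C-H: 6 × 424 = 2544
    C=C: 1 × 635 = 635
    Cl-Cl: 1 × 247 = 247
    Σ(broken) = 3787 kJ
  Bonds formed (products):
    C-C: 2 × 361 = 722
    C-Cl: 2 × 315 = 630
    C-H: 6 × 424 = 2544
    Σ(formed) = 3896 kJ
  ΔH_I = 3787 − 3896 = −109 kJ
Reaction II:
  Bonds broken (reactants):
    H-F: 2 × 580 = 1160
    Σ(broken) = 1160 kJ
  Bonds formed (products):
    F-F: 1 × 152 = 152
    H-H: 1 × 450 = 450
    Σ(formed) = 602 kJ
  ΔH_II = 1160 − 602 = +558 kJ
ΔH_I − ΔH_II = −667 kJ, so reaction I has the more negative ΔH; |ΔH_I − ΔH_II| = 667 kJ.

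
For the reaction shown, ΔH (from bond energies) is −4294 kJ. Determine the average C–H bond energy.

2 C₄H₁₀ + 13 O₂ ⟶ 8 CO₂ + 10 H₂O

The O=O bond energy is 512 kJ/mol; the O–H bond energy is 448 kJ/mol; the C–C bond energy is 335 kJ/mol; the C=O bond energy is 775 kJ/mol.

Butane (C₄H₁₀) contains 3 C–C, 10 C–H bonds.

Let D be the C–H bond energy.
Σ(broken) = 6×335 + 20×D + 13×512 = 8666 + 20D
Σ(formed) = 16×775 + 20×448 = 21360
ΔH = Σ(broken) − Σ(formed) = (8666 + 20D) − (21360) = −12694 + 20D
Setting this equal to −4294 kJ gives 20D = 8400, so D = 420 kJ/mol.

D(C–H) ≈ 420 kJ/mol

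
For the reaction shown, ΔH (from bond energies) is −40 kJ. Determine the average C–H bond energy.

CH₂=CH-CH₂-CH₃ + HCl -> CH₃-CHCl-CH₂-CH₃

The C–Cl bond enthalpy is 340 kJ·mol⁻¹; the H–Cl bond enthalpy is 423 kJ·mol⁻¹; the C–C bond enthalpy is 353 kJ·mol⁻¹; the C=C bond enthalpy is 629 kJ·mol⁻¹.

Let D be the C–H bond energy.
Σ(broken) = 2×353 + 8×D + 1×629 + 1×423 = 1758 + 8D
Σ(formed) = 3×353 + 1×340 + 9×D = 1399 + 9D
ΔH = Σ(broken) − Σ(formed) = (1758 + 8D) − (1399 + 9D) = +359 − D
Setting this equal to −40 kJ gives D = 399 kJ/mol.

D(C–H) ≈ 399 kJ/mol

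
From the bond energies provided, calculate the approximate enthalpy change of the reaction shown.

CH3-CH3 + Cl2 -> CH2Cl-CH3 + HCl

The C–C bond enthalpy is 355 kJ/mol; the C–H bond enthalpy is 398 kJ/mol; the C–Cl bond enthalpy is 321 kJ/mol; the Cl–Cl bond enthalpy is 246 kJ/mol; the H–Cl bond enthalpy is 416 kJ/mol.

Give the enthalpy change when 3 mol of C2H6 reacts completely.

Bonds broken (reactants):
  C–C: 1 × 355 = 355
  C–H: 6 × 398 = 2388
  Cl–Cl: 1 × 246 = 246
  Σ(broken) = 2989 kJ
Bonds formed (products):
  C–C: 1 × 355 = 355
  C–Cl: 1 × 321 = 321
  C–H: 5 × 398 = 1990
  H–Cl: 1 × 416 = 416
  Σ(formed) = 3082 kJ
ΔH = Σ(broken) − Σ(formed) = 2989 − 3082 = −93 kJ
For 3× the reaction as written: 3 × (−93) = −279 kJ

ΔH = −279 kJ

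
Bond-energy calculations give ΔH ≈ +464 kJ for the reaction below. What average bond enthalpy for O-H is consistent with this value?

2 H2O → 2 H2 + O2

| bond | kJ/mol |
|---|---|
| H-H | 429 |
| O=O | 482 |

Let D be the O-H bond energy.
Σ(broken) = 4×D = 4D
Σ(formed) = 2×429 + 1×482 = 1340
ΔH = Σ(broken) − Σ(formed) = (4D) − (1340) = −1340 + 4D
Setting this equal to +464 kJ gives 4D = 1804, so D = 451 kJ/mol.

D(O-H) ≈ 451 kJ/mol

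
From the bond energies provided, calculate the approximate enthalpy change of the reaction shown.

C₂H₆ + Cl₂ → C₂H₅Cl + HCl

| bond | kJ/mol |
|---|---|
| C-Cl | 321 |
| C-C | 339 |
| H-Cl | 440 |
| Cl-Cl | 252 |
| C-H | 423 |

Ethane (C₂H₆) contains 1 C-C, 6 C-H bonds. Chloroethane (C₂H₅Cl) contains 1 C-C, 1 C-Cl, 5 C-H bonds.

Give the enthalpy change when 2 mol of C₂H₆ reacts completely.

ΔH = −172 kJ

Bonds broken (reactants):
  C-C: 1 × 339 = 339
  C-H: 6 × 423 = 2538
  Cl-Cl: 1 × 252 = 252
  Σ(broken) = 3129 kJ
Bonds formed (products):
  C-C: 1 × 339 = 339
  C-Cl: 1 × 321 = 321
  C-H: 5 × 423 = 2115
  H-Cl: 1 × 440 = 440
  Σ(formed) = 3215 kJ
ΔH = Σ(broken) − Σ(formed) = 3129 − 3215 = −86 kJ
For 2× the reaction as written: 2 × (−86) = −172 kJ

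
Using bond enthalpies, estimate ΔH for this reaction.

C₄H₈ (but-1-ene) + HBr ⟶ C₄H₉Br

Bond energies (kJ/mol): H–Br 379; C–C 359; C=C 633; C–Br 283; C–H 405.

Bonds broken (reactants):
  C–C: 2 × 359 = 718
  C–H: 8 × 405 = 3240
  C=C: 1 × 633 = 633
  H–Br: 1 × 379 = 379
  Σ(broken) = 4970 kJ
Bonds formed (products):
  C–Br: 1 × 283 = 283
  C–C: 3 × 359 = 1077
  C–H: 9 × 405 = 3645
  Σ(formed) = 5005 kJ
ΔH = Σ(broken) − Σ(formed) = 4970 − 5005 = −35 kJ

ΔH ≈ −35 kJ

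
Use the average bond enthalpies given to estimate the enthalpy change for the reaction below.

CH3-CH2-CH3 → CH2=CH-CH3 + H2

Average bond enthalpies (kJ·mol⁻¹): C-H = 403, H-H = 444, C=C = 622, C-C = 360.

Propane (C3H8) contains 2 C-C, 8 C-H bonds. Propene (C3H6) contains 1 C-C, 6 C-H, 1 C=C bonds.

Bonds broken (reactants):
  C-C: 2 × 360 = 720
  C-H: 8 × 403 = 3224
  Σ(broken) = 3944 kJ
Bonds formed (products):
  C-C: 1 × 360 = 360
  C-H: 6 × 403 = 2418
  C=C: 1 × 622 = 622
  H-H: 1 × 444 = 444
  Σ(formed) = 3844 kJ
ΔH = Σ(broken) − Σ(formed) = 3944 − 3844 = +100 kJ

ΔH ≈ +100 kJ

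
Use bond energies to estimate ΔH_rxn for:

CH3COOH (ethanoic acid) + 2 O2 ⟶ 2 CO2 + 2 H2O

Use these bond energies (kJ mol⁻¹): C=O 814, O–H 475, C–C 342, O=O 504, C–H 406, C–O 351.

ΔH ≈ −948 kJ

Bonds broken (reactants):
  C–C: 1 × 342 = 342
  C–H: 3 × 406 = 1218
  C–O: 1 × 351 = 351
  C=O: 1 × 814 = 814
  O–H: 1 × 475 = 475
  O=O: 2 × 504 = 1008
  Σ(broken) = 4208 kJ
Bonds formed (products):
  C=O: 4 × 814 = 3256
  O–H: 4 × 475 = 1900
  Σ(formed) = 5156 kJ
ΔH = Σ(broken) − Σ(formed) = 4208 − 5156 = −948 kJ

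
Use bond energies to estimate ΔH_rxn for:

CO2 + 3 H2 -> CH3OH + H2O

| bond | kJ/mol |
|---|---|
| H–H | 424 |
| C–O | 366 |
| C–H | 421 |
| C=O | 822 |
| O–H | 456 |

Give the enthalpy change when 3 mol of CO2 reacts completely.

ΔH = −243 kJ

Bonds broken (reactants):
  C=O: 2 × 822 = 1644
  H–H: 3 × 424 = 1272
  Σ(broken) = 2916 kJ
Bonds formed (products):
  C–H: 3 × 421 = 1263
  C–O: 1 × 366 = 366
  O–H: 3 × 456 = 1368
  Σ(formed) = 2997 kJ
ΔH = Σ(broken) − Σ(formed) = 2916 − 2997 = −81 kJ
For 3× the reaction as written: 3 × (−81) = −243 kJ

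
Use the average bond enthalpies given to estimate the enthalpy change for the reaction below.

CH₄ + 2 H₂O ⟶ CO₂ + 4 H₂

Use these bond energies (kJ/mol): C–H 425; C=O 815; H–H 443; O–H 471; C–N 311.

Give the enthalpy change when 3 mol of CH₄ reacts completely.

ΔH = +546 kJ

Bonds broken (reactants):
  C–H: 4 × 425 = 1700
  O–H: 4 × 471 = 1884
  Σ(broken) = 3584 kJ
Bonds formed (products):
  C=O: 2 × 815 = 1630
  H–H: 4 × 443 = 1772
  Σ(formed) = 3402 kJ
ΔH = Σ(broken) − Σ(formed) = 3584 − 3402 = +182 kJ
For 3× the reaction as written: 3 × (+182) = +546 kJ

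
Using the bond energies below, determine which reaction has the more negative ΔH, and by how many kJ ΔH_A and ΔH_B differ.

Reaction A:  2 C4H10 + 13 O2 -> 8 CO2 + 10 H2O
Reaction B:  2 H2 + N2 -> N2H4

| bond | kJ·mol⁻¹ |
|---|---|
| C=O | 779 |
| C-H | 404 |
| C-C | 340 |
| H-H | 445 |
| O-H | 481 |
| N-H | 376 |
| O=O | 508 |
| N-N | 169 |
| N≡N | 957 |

Reaction A, by 5534 kJ

Reaction A:
  Bonds broken (reactants):
    C-C: 6 × 340 = 2040
    C-H: 20 × 404 = 8080
    O=O: 13 × 508 = 6604
    Σ(broken) = 16724 kJ
  Bonds formed (products):
    C=O: 16 × 779 = 12464
    O-H: 20 × 481 = 9620
    Σ(formed) = 22084 kJ
  ΔH_A = 16724 − 22084 = −5360 kJ
Reaction B:
  Bonds broken (reactants):
    H-H: 2 × 445 = 890
    N≡N: 1 × 957 = 957
    Σ(broken) = 1847 kJ
  Bonds formed (products):
    N-H: 4 × 376 = 1504
    N-N: 1 × 169 = 169
    Σ(formed) = 1673 kJ
  ΔH_B = 1847 − 1673 = +174 kJ
ΔH_A − ΔH_B = −5534 kJ, so reaction A has the more negative ΔH; |ΔH_A − ΔH_B| = 5534 kJ.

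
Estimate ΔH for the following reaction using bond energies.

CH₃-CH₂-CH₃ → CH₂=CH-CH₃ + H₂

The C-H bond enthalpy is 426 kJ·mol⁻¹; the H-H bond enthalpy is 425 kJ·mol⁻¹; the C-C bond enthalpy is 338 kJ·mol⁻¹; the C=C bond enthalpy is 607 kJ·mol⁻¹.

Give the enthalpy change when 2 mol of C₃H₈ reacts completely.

ΔH = +316 kJ

Bonds broken (reactants):
  C-C: 2 × 338 = 676
  C-H: 8 × 426 = 3408
  Σ(broken) = 4084 kJ
Bonds formed (products):
  C-C: 1 × 338 = 338
  C-H: 6 × 426 = 2556
  C=C: 1 × 607 = 607
  H-H: 1 × 425 = 425
  Σ(formed) = 3926 kJ
ΔH = Σ(broken) − Σ(formed) = 4084 − 3926 = +158 kJ
For 2× the reaction as written: 2 × (+158) = +316 kJ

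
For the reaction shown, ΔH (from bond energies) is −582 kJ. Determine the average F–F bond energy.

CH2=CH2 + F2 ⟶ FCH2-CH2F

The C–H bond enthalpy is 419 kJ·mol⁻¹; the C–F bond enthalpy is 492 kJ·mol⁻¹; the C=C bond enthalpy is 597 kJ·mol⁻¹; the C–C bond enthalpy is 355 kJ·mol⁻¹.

Let D be the F–F bond energy.
Σ(broken) = 4×419 + 1×597 + 1×D = 2273 + D
Σ(formed) = 1×355 + 2×492 + 4×419 = 3015
ΔH = Σ(broken) − Σ(formed) = (2273 + D) − (3015) = −742 + D
Setting this equal to −582 kJ gives D = 160 kJ/mol.

D(F–F) ≈ 160 kJ/mol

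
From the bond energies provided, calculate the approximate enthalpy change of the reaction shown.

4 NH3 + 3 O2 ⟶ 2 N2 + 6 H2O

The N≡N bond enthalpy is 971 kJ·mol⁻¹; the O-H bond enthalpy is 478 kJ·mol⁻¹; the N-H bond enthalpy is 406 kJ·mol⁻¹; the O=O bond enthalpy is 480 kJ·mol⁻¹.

ΔH ≈ −1366 kJ

Bonds broken (reactants):
  N-H: 12 × 406 = 4872
  O=O: 3 × 480 = 1440
  Σ(broken) = 6312 kJ
Bonds formed (products):
  N≡N: 2 × 971 = 1942
  O-H: 12 × 478 = 5736
  Σ(formed) = 7678 kJ
ΔH = Σ(broken) − Σ(formed) = 6312 − 7678 = −1366 kJ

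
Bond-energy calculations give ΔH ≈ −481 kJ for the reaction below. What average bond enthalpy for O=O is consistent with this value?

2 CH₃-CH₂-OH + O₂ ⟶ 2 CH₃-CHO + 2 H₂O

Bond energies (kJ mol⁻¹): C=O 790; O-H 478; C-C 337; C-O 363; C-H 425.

D(O=O) ≈ 479 kJ/mol

Let D be the O=O bond energy.
Σ(broken) = 2×337 + 10×425 + 2×363 + 2×478 + 1×D = 6606 + D
Σ(formed) = 2×337 + 8×425 + 2×790 + 4×478 = 7566
ΔH = Σ(broken) − Σ(formed) = (6606 + D) − (7566) = −960 + D
Setting this equal to −481 kJ gives D = 479 kJ/mol.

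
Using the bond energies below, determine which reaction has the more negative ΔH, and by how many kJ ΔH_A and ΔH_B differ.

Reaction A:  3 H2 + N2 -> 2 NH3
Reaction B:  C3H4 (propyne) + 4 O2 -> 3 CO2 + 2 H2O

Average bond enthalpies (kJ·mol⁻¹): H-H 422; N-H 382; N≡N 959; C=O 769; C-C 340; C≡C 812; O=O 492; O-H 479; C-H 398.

Reaction A:
  Bonds broken (reactants):
    H-H: 3 × 422 = 1266
    N≡N: 1 × 959 = 959
    Σ(broken) = 2225 kJ
  Bonds formed (products):
    N-H: 6 × 382 = 2292
    Σ(formed) = 2292 kJ
  ΔH_A = 2225 − 2292 = −67 kJ
Reaction B:
  Bonds broken (reactants):
    C≡C: 1 × 812 = 812
    C-C: 1 × 340 = 340
    C-H: 4 × 398 = 1592
    O=O: 4 × 492 = 1968
    Σ(broken) = 4712 kJ
  Bonds formed (products):
    C=O: 6 × 769 = 4614
    O-H: 4 × 479 = 1916
    Σ(formed) = 6530 kJ
  ΔH_B = 4712 − 6530 = −1818 kJ
ΔH_A − ΔH_B = +1751 kJ, so reaction B has the more negative ΔH; |ΔH_A − ΔH_B| = 1751 kJ.

Reaction B, by 1751 kJ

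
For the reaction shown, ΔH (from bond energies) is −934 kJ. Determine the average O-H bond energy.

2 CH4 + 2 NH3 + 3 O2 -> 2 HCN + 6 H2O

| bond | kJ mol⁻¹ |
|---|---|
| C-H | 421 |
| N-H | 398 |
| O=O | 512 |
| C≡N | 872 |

D(O-H) ≈ 470 kJ/mol

Let D be the O-H bond energy.
Σ(broken) = 8×421 + 6×398 + 3×512 = 7292
Σ(formed) = 2×872 + 2×421 + 12×D = 2586 + 12D
ΔH = Σ(broken) − Σ(formed) = (7292) − (2586 + 12D) = +4706 − 12D
Setting this equal to −934 kJ gives 12D = 5640, so D = 470 kJ/mol.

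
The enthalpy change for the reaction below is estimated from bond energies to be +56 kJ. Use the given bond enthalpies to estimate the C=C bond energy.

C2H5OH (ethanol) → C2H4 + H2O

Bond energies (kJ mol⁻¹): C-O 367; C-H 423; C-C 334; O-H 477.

D(C=C) ≈ 591 kJ/mol

Let D be the C=C bond energy.
Σ(broken) = 1×334 + 5×423 + 1×367 + 1×477 = 3293
Σ(formed) = 4×423 + 1×D + 2×477 = 2646 + D
ΔH = Σ(broken) − Σ(formed) = (3293) − (2646 + D) = +647 − D
Setting this equal to +56 kJ gives D = 591 kJ/mol.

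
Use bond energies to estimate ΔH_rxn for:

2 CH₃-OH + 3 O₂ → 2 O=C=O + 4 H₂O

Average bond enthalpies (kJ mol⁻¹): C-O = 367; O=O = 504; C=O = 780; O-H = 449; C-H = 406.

Bonds broken (reactants):
  C-H: 6 × 406 = 2436
  C-O: 2 × 367 = 734
  O-H: 2 × 449 = 898
  O=O: 3 × 504 = 1512
  Σ(broken) = 5580 kJ
Bonds formed (products):
  C=O: 4 × 780 = 3120
  O-H: 8 × 449 = 3592
  Σ(formed) = 6712 kJ
ΔH = Σ(broken) − Σ(formed) = 5580 − 6712 = −1132 kJ

ΔH ≈ −1132 kJ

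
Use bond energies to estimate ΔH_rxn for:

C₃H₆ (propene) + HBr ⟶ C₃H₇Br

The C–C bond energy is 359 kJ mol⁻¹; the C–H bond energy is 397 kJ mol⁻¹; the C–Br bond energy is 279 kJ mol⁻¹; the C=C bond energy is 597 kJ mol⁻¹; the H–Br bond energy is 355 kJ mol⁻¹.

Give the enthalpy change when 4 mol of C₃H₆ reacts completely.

ΔH = −332 kJ

Bonds broken (reactants):
  C–C: 1 × 359 = 359
  C–H: 6 × 397 = 2382
  C=C: 1 × 597 = 597
  H–Br: 1 × 355 = 355
  Σ(broken) = 3693 kJ
Bonds formed (products):
  C–Br: 1 × 279 = 279
  C–C: 2 × 359 = 718
  C–H: 7 × 397 = 2779
  Σ(formed) = 3776 kJ
ΔH = Σ(broken) − Σ(formed) = 3693 − 3776 = −83 kJ
For 4× the reaction as written: 4 × (−83) = −332 kJ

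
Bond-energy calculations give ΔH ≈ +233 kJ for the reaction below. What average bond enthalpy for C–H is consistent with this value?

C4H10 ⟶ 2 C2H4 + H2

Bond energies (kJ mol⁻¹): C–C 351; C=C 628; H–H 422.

Let D be the C–H bond energy.
Σ(broken) = 3×351 + 10×D = 1053 + 10D
Σ(formed) = 8×D + 2×628 + 1×422 = 1678 + 8D
ΔH = Σ(broken) − Σ(formed) = (1053 + 10D) − (1678 + 8D) = −625 + 2D
Setting this equal to +233 kJ gives 2D = 858, so D = 429 kJ/mol.

D(C–H) ≈ 429 kJ/mol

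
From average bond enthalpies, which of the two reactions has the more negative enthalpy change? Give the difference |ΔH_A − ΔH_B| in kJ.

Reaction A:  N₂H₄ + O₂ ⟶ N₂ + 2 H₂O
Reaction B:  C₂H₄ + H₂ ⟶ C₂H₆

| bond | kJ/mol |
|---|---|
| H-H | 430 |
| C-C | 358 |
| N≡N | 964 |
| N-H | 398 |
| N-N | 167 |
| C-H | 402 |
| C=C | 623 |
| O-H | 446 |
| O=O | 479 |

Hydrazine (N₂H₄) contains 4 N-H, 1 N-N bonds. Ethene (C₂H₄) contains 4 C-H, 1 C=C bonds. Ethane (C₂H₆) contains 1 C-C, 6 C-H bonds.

Reaction A, by 401 kJ

Reaction A:
  Bonds broken (reactants):
    N-H: 4 × 398 = 1592
    N-N: 1 × 167 = 167
    O=O: 1 × 479 = 479
    Σ(broken) = 2238 kJ
  Bonds formed (products):
    N≡N: 1 × 964 = 964
    O-H: 4 × 446 = 1784
    Σ(formed) = 2748 kJ
  ΔH_A = 2238 − 2748 = −510 kJ
Reaction B:
  Bonds broken (reactants):
    C-H: 4 × 402 = 1608
    C=C: 1 × 623 = 623
    H-H: 1 × 430 = 430
    Σ(broken) = 2661 kJ
  Bonds formed (products):
    C-C: 1 × 358 = 358
    C-H: 6 × 402 = 2412
    Σ(formed) = 2770 kJ
  ΔH_B = 2661 − 2770 = −109 kJ
ΔH_A − ΔH_B = −401 kJ, so reaction A has the more negative ΔH; |ΔH_A − ΔH_B| = 401 kJ.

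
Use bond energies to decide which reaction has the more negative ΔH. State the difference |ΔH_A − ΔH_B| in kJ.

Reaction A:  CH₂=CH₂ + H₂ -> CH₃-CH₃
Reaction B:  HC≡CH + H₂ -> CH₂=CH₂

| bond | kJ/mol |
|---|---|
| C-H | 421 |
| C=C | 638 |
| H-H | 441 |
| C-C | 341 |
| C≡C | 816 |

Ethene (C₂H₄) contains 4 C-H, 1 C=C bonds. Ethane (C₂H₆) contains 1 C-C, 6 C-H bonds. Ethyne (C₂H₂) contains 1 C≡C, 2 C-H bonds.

Reaction A:
  Bonds broken (reactants):
    C-H: 4 × 421 = 1684
    C=C: 1 × 638 = 638
    H-H: 1 × 441 = 441
    Σ(broken) = 2763 kJ
  Bonds formed (products):
    C-C: 1 × 341 = 341
    C-H: 6 × 421 = 2526
    Σ(formed) = 2867 kJ
  ΔH_A = 2763 − 2867 = −104 kJ
Reaction B:
  Bonds broken (reactants):
    C≡C: 1 × 816 = 816
    C-H: 2 × 421 = 842
    H-H: 1 × 441 = 441
    Σ(broken) = 2099 kJ
  Bonds formed (products):
    C-H: 4 × 421 = 1684
    C=C: 1 × 638 = 638
    Σ(formed) = 2322 kJ
  ΔH_B = 2099 − 2322 = −223 kJ
ΔH_A − ΔH_B = +119 kJ, so reaction B has the more negative ΔH; |ΔH_A − ΔH_B| = 119 kJ.

Reaction B, by 119 kJ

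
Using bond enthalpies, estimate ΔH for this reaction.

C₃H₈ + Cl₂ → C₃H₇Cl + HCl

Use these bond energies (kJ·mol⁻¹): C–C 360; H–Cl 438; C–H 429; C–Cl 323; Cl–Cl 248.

ΔH ≈ −84 kJ

Bonds broken (reactants):
  C–C: 2 × 360 = 720
  C–H: 8 × 429 = 3432
  Cl–Cl: 1 × 248 = 248
  Σ(broken) = 4400 kJ
Bonds formed (products):
  C–C: 2 × 360 = 720
  C–Cl: 1 × 323 = 323
  C–H: 7 × 429 = 3003
  H–Cl: 1 × 438 = 438
  Σ(formed) = 4484 kJ
ΔH = Σ(broken) − Σ(formed) = 4400 − 4484 = −84 kJ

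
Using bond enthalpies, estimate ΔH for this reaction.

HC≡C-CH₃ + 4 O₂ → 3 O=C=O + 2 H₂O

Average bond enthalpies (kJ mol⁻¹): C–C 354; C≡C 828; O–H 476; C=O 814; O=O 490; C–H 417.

ΔH ≈ −1978 kJ

Bonds broken (reactants):
  C≡C: 1 × 828 = 828
  C–C: 1 × 354 = 354
  C–H: 4 × 417 = 1668
  O=O: 4 × 490 = 1960
  Σ(broken) = 4810 kJ
Bonds formed (products):
  C=O: 6 × 814 = 4884
  O–H: 4 × 476 = 1904
  Σ(formed) = 6788 kJ
ΔH = Σ(broken) − Σ(formed) = 4810 − 6788 = −1978 kJ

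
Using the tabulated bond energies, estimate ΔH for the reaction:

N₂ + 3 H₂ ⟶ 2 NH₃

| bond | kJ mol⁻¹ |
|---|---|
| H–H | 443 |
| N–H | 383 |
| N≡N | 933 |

ΔH ≈ −36 kJ

Bonds broken (reactants):
  H–H: 3 × 443 = 1329
  N≡N: 1 × 933 = 933
  Σ(broken) = 2262 kJ
Bonds formed (products):
  N–H: 6 × 383 = 2298
  Σ(formed) = 2298 kJ
ΔH = Σ(broken) − Σ(formed) = 2262 − 2298 = −36 kJ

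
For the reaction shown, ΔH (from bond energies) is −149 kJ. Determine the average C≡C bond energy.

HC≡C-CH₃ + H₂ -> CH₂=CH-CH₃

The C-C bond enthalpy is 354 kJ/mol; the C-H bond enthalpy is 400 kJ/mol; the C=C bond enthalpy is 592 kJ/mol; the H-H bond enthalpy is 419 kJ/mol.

Let D be the C≡C bond energy.
Σ(broken) = 1×D + 1×354 + 4×400 + 1×419 = 2373 + D
Σ(formed) = 1×354 + 6×400 + 1×592 = 3346
ΔH = Σ(broken) − Σ(formed) = (2373 + D) − (3346) = −973 + D
Setting this equal to −149 kJ gives D = 824 kJ/mol.

D(C≡C) ≈ 824 kJ/mol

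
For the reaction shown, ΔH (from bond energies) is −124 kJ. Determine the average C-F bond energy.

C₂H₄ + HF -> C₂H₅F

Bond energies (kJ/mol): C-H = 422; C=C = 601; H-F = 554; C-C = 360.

D(C-F) ≈ 497 kJ/mol

Let D be the C-F bond energy.
Σ(broken) = 4×422 + 1×601 + 1×554 = 2843
Σ(formed) = 1×360 + 1×D + 5×422 = 2470 + D
ΔH = Σ(broken) − Σ(formed) = (2843) − (2470 + D) = +373 − D
Setting this equal to −124 kJ gives D = 497 kJ/mol.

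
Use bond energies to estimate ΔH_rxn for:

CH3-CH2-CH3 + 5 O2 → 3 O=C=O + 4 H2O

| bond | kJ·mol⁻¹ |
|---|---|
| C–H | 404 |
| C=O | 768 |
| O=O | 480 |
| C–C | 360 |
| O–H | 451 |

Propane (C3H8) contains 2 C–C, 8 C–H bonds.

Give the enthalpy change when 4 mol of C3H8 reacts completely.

Bonds broken (reactants):
  C–C: 2 × 360 = 720
  C–H: 8 × 404 = 3232
  O=O: 5 × 480 = 2400
  Σ(broken) = 6352 kJ
Bonds formed (products):
  C=O: 6 × 768 = 4608
  O–H: 8 × 451 = 3608
  Σ(formed) = 8216 kJ
ΔH = Σ(broken) − Σ(formed) = 6352 − 8216 = −1864 kJ
For 4× the reaction as written: 4 × (−1864) = −7456 kJ

ΔH = −7456 kJ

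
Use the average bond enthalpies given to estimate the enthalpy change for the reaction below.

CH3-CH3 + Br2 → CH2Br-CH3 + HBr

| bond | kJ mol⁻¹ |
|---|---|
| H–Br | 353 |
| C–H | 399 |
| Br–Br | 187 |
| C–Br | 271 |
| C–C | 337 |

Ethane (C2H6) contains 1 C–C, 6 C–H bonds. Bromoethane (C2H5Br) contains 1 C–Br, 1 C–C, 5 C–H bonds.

Bonds broken (reactants):
  Br–Br: 1 × 187 = 187
  C–C: 1 × 337 = 337
  C–H: 6 × 399 = 2394
  Σ(broken) = 2918 kJ
Bonds formed (products):
  C–Br: 1 × 271 = 271
  C–C: 1 × 337 = 337
  C–H: 5 × 399 = 1995
  H–Br: 1 × 353 = 353
  Σ(formed) = 2956 kJ
ΔH = Σ(broken) − Σ(formed) = 2918 − 2956 = −38 kJ

ΔH ≈ −38 kJ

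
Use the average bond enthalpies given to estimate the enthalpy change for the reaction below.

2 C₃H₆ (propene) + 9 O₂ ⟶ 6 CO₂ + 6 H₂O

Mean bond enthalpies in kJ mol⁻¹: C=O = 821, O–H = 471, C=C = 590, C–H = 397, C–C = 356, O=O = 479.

Bonds broken (reactants):
  C–C: 2 × 356 = 712
  C–H: 12 × 397 = 4764
  C=C: 2 × 590 = 1180
  O=O: 9 × 479 = 4311
  Σ(broken) = 10967 kJ
Bonds formed (products):
  C=O: 12 × 821 = 9852
  O–H: 12 × 471 = 5652
  Σ(formed) = 15504 kJ
ΔH = Σ(broken) − Σ(formed) = 10967 − 15504 = −4537 kJ

ΔH ≈ −4537 kJ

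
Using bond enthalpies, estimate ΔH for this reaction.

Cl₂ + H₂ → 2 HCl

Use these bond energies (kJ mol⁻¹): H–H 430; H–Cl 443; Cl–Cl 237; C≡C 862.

ΔH ≈ −219 kJ

Bonds broken (reactants):
  Cl–Cl: 1 × 237 = 237
  H–H: 1 × 430 = 430
  Σ(broken) = 667 kJ
Bonds formed (products):
  H–Cl: 2 × 443 = 886
  Σ(formed) = 886 kJ
ΔH = Σ(broken) − Σ(formed) = 667 − 886 = −219 kJ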